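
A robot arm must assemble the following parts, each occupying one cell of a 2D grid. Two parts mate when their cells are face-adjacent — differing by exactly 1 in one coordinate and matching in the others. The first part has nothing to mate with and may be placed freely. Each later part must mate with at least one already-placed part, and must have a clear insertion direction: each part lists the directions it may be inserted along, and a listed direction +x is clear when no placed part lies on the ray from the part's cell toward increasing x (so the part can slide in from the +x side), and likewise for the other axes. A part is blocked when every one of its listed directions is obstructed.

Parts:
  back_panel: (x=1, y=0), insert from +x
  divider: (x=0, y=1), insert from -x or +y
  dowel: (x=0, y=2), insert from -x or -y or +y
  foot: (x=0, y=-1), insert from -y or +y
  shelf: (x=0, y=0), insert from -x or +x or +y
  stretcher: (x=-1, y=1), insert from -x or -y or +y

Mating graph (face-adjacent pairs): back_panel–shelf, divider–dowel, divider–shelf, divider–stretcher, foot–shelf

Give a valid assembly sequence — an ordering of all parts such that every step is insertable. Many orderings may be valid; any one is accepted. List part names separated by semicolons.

1. foot@(0, -1) [-y clear] — {foot}
2. shelf@(0, 0) [-x clear] — {foot, shelf}
3. divider@(0, 1) [-x clear] — {divider, foot, shelf}
4. dowel@(0, 2) [-x clear] — {divider, dowel, foot, shelf}
5. back_panel@(1, 0) [+x clear] — {back_panel, divider, dowel, foot, shelf}
6. stretcher@(-1, 1) [-x clear] — {back_panel, divider, dowel, foot, shelf, stretcher}

foot; shelf; divider; dowel; back_panel; stretcher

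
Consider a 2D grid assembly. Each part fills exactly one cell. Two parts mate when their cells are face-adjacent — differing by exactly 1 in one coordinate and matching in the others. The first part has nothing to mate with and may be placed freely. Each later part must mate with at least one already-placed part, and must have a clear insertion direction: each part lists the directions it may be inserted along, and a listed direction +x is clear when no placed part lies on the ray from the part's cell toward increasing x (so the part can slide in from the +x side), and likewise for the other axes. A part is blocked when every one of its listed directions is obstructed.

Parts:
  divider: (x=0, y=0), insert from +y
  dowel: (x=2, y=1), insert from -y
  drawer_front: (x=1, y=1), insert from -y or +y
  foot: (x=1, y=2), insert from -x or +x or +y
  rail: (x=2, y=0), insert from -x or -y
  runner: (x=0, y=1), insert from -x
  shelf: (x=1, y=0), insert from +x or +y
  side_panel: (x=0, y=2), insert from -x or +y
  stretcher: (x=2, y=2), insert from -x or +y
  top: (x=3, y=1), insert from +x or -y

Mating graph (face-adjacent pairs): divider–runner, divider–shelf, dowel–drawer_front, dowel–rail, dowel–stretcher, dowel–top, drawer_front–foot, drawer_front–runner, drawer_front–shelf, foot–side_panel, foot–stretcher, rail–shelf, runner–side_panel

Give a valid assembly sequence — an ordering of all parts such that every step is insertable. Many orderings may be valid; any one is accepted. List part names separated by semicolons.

1. foot@(1, 2) [-x clear] — {foot}
2. drawer_front@(1, 1) [-y clear] — {drawer_front, foot}
3. stretcher@(2, 2) [+y clear] — {drawer_front, foot, stretcher}
4. dowel@(2, 1) [-y clear] — {dowel, drawer_front, foot, stretcher}
5. top@(3, 1) [+x clear] — {dowel, drawer_front, foot, stretcher, top}
6. shelf@(1, 0) [+x clear] — {dowel, drawer_front, foot, shelf, stretcher, top}
7. divider@(0, 0) [+y clear] — {divider, dowel, drawer_front, foot, shelf, stretcher, top}
8. runner@(0, 1) [-x clear] — {divider, dowel, drawer_front, foot, runner, shelf, stretcher, top}
9. side_panel@(0, 2) [-x clear] — {divider, dowel, drawer_front, foot, runner, shelf, side_panel, stretcher, top}
10. rail@(2, 0) [-y clear] — {divider, dowel, drawer_front, foot, rail, runner, shelf, side_panel, stretcher, top}

foot; drawer_front; stretcher; dowel; top; shelf; divider; runner; side_panel; rail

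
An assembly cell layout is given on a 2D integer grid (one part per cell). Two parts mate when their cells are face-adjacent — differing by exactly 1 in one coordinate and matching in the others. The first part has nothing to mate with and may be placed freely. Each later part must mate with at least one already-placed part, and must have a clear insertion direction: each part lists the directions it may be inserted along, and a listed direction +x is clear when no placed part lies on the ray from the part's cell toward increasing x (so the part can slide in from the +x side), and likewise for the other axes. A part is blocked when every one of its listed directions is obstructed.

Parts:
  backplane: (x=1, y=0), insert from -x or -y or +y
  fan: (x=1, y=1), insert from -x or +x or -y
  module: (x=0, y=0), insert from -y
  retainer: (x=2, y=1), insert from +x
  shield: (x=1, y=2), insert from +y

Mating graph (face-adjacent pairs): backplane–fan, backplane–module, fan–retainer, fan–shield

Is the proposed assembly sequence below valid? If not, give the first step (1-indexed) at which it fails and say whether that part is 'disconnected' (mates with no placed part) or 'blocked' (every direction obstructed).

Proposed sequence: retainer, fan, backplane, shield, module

Valid

1. retainer@(2, 1) [+x clear] — {retainer}
2. fan@(1, 1) [-x clear] — {fan, retainer}
3. backplane@(1, 0) [-x clear] — {backplane, fan, retainer}
4. shield@(1, 2) [+y clear] — {backplane, fan, retainer, shield}
5. module@(0, 0) [-y clear] — {backplane, fan, module, retainer, shield}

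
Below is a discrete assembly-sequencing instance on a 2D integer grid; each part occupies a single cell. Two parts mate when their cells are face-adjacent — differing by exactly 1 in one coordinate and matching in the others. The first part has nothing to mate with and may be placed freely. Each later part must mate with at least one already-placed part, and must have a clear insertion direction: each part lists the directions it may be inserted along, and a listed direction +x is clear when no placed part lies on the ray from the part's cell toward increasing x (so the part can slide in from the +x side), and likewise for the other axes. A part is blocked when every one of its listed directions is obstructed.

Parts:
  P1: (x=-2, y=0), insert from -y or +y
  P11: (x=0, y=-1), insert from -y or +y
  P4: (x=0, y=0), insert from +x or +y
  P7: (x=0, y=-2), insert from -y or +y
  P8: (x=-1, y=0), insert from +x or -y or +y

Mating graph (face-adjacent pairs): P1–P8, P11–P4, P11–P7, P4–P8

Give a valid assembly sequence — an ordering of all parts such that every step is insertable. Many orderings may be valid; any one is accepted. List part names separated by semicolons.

P4; P11; P7; P8; P1

1. P4@(0, 0) [+x clear] — {P4}
2. P11@(0, -1) [-y clear] — {P11, P4}
3. P7@(0, -2) [-y clear] — {P11, P4, P7}
4. P8@(-1, 0) [-y clear] — {P11, P4, P7, P8}
5. P1@(-2, 0) [-y clear] — {P1, P11, P4, P7, P8}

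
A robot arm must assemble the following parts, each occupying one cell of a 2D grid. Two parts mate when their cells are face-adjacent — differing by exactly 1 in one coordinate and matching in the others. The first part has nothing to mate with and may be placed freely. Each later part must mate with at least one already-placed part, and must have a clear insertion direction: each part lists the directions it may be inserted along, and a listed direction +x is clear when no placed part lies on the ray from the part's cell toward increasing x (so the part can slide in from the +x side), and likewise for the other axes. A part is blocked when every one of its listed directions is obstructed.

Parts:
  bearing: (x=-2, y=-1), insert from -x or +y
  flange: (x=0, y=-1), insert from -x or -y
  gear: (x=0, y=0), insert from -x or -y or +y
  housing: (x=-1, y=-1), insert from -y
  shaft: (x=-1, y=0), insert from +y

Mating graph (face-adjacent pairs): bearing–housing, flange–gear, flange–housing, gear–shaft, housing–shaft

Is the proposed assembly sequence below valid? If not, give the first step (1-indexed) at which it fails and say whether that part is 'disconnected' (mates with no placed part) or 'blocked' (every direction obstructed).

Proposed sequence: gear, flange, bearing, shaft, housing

1. gear@(0, 0) [-x clear] — {gear}
2. flange@(0, -1) [-x clear] — {flange, gear}
3. bearing@(-2, -1) — no placed neighbour ⇒ disconnected

Invalid at step 3 (disconnected)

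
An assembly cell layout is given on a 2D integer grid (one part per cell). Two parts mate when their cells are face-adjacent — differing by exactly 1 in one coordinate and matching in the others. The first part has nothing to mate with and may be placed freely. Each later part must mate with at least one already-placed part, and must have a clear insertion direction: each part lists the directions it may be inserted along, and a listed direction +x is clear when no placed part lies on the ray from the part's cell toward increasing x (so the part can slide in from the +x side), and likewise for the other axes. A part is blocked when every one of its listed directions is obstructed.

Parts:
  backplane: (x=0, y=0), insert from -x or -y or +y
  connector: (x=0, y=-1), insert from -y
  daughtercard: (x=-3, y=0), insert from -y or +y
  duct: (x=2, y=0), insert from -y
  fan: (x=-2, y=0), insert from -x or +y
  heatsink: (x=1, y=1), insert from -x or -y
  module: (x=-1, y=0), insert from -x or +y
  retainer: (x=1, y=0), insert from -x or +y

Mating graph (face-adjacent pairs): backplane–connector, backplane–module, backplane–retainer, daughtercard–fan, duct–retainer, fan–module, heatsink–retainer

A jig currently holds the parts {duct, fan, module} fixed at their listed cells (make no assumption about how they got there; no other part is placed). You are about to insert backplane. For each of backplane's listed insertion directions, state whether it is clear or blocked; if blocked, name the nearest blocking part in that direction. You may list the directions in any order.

+y: clear; -x: blocked by module; -y: clear

-x: nearest on ray is module@(-1, 0) ⇒ blocked
-y: ray from backplane(0, 0) has no placed part ⇒ clear
+y: ray from backplane(0, 0) has no placed part ⇒ clear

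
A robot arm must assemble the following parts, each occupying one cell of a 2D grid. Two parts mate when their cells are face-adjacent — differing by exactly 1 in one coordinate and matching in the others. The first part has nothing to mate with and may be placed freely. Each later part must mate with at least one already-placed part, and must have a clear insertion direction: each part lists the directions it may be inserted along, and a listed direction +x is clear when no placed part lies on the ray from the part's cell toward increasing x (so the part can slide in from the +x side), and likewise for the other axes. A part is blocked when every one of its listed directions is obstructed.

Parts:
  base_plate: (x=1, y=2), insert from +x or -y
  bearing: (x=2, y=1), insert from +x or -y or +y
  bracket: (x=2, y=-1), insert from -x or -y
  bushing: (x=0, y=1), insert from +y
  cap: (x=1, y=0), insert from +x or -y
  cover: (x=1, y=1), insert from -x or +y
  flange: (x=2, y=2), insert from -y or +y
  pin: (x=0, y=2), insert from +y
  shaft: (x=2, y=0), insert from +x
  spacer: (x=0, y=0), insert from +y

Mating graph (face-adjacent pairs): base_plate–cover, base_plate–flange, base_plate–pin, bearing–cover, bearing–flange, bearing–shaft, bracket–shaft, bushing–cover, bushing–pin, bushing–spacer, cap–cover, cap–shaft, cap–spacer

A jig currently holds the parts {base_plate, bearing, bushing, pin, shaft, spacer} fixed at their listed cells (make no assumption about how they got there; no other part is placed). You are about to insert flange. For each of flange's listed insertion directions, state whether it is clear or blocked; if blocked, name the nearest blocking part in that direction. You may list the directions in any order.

-y: nearest on ray is bearing@(2, 1) ⇒ blocked
+y: ray from flange(2, 2) has no placed part ⇒ clear

+y: clear; -y: blocked by bearing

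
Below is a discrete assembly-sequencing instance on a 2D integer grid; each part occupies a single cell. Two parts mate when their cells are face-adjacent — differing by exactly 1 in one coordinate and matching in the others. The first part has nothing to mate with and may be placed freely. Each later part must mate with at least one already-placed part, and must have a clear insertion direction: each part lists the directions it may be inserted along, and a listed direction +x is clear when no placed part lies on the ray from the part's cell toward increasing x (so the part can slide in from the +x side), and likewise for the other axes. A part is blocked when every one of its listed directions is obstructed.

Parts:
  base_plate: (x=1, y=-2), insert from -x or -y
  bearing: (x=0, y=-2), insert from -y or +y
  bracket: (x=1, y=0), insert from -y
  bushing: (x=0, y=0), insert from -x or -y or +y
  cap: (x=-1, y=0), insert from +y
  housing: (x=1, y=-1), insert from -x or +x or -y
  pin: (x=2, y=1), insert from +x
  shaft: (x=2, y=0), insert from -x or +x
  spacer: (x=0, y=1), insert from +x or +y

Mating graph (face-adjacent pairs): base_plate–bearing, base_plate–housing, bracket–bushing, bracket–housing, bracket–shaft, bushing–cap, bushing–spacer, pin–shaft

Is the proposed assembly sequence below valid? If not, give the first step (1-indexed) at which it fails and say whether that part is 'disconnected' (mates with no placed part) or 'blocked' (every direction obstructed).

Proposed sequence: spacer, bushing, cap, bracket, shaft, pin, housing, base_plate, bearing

Valid

1. spacer@(0, 1) [+x clear] — {spacer}
2. bushing@(0, 0) [-x clear] — {bushing, spacer}
3. cap@(-1, 0) [+y clear] — {bushing, cap, spacer}
4. bracket@(1, 0) [-y clear] — {bracket, bushing, cap, spacer}
5. shaft@(2, 0) [+x clear] — {bracket, bushing, cap, shaft, spacer}
6. pin@(2, 1) [+x clear] — {bracket, bushing, cap, pin, shaft, spacer}
7. housing@(1, -1) [-x clear] — {bracket, bushing, cap, housing, pin, shaft, spacer}
8. base_plate@(1, -2) [-x clear] — {base_plate, bracket, bushing, cap, housing, pin, shaft, spacer}
9. bearing@(0, -2) [-y clear] — {base_plate, bearing, bracket, bushing, cap, housing, pin, shaft, spacer}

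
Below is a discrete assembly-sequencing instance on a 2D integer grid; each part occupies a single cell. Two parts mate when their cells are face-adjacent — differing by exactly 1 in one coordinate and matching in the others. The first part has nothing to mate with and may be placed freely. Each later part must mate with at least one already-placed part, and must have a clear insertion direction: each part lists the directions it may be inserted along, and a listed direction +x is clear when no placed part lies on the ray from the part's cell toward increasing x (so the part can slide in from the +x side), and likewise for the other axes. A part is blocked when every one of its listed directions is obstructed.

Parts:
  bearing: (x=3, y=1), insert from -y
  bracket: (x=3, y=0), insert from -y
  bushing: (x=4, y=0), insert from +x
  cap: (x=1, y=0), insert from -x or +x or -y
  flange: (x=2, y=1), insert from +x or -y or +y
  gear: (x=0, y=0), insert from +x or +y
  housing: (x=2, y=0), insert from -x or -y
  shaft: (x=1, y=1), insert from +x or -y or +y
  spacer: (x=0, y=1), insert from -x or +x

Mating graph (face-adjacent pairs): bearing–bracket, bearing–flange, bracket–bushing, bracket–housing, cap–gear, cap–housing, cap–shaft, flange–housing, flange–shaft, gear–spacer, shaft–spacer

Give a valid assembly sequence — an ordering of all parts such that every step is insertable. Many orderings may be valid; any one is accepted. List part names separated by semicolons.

1. shaft@(1, 1) [+x clear] — {shaft}
2. spacer@(0, 1) [-x clear] — {shaft, spacer}
3. flange@(2, 1) [+x clear] — {flange, shaft, spacer}
4. bearing@(3, 1) [-y clear] — {bearing, flange, shaft, spacer}
5. gear@(0, 0) [+x clear] — {bearing, flange, gear, shaft, spacer}
6. housing@(2, 0) [-y clear] — {bearing, flange, gear, housing, shaft, spacer}
7. cap@(1, 0) [-y clear] — {bearing, cap, flange, gear, housing, shaft, spacer}
8. bracket@(3, 0) [-y clear] — {bearing, bracket, cap, flange, gear, housing, shaft, spacer}
9. bushing@(4, 0) [+x clear] — {bearing, bracket, bushing, cap, flange, gear, housing, shaft, spacer}

shaft; spacer; flange; bearing; gear; housing; cap; bracket; bushing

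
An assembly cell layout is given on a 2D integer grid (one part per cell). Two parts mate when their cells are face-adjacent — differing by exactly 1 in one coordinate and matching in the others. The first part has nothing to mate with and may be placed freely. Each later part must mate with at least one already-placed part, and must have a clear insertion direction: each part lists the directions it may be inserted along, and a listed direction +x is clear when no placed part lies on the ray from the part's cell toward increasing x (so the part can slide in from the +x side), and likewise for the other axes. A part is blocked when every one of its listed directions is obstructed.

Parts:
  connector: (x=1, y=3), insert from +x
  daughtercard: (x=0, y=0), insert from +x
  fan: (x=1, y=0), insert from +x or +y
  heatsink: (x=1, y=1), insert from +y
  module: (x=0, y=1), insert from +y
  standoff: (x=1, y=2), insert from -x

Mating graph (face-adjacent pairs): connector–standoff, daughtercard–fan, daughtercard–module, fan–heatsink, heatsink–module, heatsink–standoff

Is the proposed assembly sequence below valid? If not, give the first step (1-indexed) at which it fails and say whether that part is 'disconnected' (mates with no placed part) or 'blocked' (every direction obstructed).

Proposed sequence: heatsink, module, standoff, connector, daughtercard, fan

Valid

1. heatsink@(1, 1) [+y clear] — {heatsink}
2. module@(0, 1) [+y clear] — {heatsink, module}
3. standoff@(1, 2) [-x clear] — {heatsink, module, standoff}
4. connector@(1, 3) [+x clear] — {connector, heatsink, module, standoff}
5. daughtercard@(0, 0) [+x clear] — {connector, daughtercard, heatsink, module, standoff}
6. fan@(1, 0) [+x clear] — {connector, daughtercard, fan, heatsink, module, standoff}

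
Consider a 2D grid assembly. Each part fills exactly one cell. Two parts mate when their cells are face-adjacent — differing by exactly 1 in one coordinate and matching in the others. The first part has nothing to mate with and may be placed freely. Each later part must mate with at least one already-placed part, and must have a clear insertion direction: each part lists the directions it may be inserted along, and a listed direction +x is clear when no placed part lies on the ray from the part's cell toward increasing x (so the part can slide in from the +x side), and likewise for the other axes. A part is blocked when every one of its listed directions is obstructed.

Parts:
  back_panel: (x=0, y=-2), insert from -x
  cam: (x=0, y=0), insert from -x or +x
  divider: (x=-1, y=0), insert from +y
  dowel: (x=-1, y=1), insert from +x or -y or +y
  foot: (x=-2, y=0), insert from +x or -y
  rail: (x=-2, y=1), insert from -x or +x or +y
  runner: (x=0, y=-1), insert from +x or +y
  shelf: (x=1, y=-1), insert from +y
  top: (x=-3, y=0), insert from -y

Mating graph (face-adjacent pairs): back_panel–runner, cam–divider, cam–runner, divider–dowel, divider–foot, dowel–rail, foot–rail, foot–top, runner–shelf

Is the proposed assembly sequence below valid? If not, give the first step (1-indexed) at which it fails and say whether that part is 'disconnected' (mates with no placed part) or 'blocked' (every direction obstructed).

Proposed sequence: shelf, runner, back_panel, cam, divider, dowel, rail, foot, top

Valid

1. shelf@(1, -1) [+y clear] — {shelf}
2. runner@(0, -1) [+y clear] — {runner, shelf}
3. back_panel@(0, -2) [-x clear] — {back_panel, runner, shelf}
4. cam@(0, 0) [-x clear] — {back_panel, cam, runner, shelf}
5. divider@(-1, 0) [+y clear] — {back_panel, cam, divider, runner, shelf}
6. dowel@(-1, 1) [+x clear] — {back_panel, cam, divider, dowel, runner, shelf}
7. rail@(-2, 1) [-x clear] — {back_panel, cam, divider, dowel, rail, runner, shelf}
8. foot@(-2, 0) [-y clear] — {back_panel, cam, divider, dowel, foot, rail, runner, shelf}
9. top@(-3, 0) [-y clear] — {back_panel, cam, divider, dowel, foot, rail, runner, shelf, top}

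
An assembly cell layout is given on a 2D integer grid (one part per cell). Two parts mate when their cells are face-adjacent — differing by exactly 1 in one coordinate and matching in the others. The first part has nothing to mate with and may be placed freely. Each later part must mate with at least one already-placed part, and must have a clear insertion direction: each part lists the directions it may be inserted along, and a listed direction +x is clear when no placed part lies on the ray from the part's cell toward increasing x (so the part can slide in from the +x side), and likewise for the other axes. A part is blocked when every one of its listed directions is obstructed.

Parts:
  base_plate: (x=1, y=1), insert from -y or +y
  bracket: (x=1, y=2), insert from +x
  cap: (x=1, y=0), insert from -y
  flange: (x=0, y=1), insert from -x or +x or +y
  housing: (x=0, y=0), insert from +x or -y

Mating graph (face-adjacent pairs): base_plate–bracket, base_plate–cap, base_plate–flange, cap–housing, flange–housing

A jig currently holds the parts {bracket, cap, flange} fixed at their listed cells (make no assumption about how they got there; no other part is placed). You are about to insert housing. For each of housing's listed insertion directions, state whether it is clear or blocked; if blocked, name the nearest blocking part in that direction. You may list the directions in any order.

+x: blocked by cap; -y: clear

+x: nearest on ray is cap@(1, 0) ⇒ blocked
-y: ray from housing(0, 0) has no placed part ⇒ clear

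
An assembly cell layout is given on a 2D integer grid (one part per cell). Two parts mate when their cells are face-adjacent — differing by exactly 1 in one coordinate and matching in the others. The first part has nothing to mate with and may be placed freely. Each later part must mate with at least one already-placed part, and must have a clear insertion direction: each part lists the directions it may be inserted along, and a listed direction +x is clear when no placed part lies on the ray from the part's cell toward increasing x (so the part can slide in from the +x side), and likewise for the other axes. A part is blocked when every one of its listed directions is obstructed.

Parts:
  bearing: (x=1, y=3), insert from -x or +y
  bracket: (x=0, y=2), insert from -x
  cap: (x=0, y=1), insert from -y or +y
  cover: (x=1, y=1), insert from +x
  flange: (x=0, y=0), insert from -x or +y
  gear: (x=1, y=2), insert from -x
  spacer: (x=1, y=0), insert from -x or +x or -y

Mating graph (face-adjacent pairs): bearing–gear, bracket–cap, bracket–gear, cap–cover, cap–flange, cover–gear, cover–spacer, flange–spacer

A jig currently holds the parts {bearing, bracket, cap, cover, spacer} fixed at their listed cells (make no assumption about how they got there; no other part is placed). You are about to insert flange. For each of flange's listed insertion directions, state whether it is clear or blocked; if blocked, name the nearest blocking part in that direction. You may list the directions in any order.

-x: ray from flange(0, 0) has no placed part ⇒ clear
+y: nearest on ray is cap@(0, 1) ⇒ blocked

+y: blocked by cap; -x: clear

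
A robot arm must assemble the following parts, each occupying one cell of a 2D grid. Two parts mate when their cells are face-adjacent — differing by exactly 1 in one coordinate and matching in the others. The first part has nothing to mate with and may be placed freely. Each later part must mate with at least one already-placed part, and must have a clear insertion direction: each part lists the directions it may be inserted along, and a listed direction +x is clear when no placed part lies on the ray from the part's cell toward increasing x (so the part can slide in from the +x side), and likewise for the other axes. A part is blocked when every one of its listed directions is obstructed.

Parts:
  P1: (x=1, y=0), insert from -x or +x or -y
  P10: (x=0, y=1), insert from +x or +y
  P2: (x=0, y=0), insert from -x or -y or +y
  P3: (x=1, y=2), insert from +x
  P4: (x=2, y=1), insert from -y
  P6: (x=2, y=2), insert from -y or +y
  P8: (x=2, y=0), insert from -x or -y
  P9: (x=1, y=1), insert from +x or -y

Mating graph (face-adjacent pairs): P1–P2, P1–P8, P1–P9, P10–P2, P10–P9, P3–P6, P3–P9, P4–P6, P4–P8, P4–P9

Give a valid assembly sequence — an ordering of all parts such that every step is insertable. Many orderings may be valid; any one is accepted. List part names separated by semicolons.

P3; P6; P9; P10; P2; P1; P4; P8

1. P3@(1, 2) [+x clear] — {P3}
2. P6@(2, 2) [-y clear] — {P3, P6}
3. P9@(1, 1) [+x clear] — {P3, P6, P9}
4. P10@(0, 1) [+y clear] — {P10, P3, P6, P9}
5. P2@(0, 0) [-x clear] — {P10, P2, P3, P6, P9}
6. P1@(1, 0) [+x clear] — {P1, P10, P2, P3, P6, P9}
7. P4@(2, 1) [-y clear] — {P1, P10, P2, P3, P4, P6, P9}
8. P8@(2, 0) [-y clear] — {P1, P10, P2, P3, P4, P6, P8, P9}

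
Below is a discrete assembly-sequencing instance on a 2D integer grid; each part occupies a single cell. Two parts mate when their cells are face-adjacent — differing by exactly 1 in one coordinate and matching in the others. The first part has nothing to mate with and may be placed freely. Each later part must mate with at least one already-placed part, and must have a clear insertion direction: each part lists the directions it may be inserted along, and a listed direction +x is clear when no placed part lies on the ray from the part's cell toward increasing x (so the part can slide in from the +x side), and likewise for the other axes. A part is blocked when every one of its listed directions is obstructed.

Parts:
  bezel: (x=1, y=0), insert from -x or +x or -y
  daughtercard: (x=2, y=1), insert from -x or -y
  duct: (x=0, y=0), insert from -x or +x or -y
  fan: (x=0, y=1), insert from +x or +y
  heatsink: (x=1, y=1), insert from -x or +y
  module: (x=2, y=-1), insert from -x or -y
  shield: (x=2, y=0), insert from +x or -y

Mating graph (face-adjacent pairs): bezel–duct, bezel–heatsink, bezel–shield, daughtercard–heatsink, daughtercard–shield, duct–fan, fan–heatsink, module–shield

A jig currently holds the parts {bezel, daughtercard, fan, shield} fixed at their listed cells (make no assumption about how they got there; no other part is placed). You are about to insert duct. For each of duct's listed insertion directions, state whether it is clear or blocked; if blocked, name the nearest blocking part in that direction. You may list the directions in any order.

+x: blocked by bezel; -x: clear; -y: clear

-x: ray from duct(0, 0) has no placed part ⇒ clear
+x: nearest on ray is bezel@(1, 0) ⇒ blocked
-y: ray from duct(0, 0) has no placed part ⇒ clear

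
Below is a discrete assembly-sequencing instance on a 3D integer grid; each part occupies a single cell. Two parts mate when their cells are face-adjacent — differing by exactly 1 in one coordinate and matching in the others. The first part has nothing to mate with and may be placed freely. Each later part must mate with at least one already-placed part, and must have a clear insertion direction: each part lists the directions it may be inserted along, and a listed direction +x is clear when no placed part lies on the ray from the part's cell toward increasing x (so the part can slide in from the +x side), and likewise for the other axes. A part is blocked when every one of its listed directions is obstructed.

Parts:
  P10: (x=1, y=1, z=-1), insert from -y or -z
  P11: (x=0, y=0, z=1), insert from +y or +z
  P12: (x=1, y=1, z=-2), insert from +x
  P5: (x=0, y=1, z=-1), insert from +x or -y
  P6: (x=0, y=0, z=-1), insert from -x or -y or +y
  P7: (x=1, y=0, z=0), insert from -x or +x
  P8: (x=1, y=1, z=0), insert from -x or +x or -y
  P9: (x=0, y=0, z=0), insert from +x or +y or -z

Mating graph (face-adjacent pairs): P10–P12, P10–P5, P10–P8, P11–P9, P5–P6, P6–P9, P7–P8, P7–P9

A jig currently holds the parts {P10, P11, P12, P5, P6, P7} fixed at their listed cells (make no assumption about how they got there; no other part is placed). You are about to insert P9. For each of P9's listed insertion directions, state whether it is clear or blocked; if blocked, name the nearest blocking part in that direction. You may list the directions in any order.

+x: blocked by P7; +y: clear; -z: blocked by P6

+x: nearest on ray is P7@(1, 0, 0) ⇒ blocked
+y: ray from P9(0, 0, 0) has no placed part ⇒ clear
-z: nearest on ray is P6@(0, 0, -1) ⇒ blocked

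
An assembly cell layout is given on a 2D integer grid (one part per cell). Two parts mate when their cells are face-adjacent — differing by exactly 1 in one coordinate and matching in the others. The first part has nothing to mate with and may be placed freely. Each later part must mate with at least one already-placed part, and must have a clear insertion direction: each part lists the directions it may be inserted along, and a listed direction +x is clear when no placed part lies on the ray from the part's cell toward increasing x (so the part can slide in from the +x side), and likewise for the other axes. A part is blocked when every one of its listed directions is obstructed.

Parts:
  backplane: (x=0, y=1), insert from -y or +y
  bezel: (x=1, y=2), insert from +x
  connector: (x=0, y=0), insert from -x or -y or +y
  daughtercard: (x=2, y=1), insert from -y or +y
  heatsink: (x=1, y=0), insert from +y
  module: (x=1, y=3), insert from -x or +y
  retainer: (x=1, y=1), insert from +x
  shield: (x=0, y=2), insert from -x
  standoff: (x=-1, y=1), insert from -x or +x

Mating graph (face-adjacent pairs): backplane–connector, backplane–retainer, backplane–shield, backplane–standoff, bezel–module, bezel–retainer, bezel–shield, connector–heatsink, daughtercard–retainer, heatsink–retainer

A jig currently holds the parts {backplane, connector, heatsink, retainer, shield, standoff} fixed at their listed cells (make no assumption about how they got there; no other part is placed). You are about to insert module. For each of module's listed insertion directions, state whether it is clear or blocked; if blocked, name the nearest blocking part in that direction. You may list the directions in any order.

+y: clear; -x: clear

-x: ray from module(1, 3) has no placed part ⇒ clear
+y: ray from module(1, 3) has no placed part ⇒ clear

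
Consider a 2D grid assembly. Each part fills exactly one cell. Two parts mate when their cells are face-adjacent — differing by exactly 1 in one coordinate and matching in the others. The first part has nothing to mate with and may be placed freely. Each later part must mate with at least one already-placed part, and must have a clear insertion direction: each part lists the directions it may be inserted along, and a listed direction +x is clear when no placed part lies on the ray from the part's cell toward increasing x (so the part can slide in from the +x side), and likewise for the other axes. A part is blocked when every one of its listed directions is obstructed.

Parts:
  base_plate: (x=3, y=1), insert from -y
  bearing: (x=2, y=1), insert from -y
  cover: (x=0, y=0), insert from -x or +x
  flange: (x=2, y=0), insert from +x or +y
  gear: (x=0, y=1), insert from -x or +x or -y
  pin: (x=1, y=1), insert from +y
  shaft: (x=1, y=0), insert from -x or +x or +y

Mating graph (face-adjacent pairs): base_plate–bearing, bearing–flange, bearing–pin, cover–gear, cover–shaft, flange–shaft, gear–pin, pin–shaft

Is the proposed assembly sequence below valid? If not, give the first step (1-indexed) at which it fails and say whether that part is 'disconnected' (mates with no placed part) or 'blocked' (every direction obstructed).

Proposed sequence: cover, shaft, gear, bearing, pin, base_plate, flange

Invalid at step 4 (disconnected)

1. cover@(0, 0) [-x clear] — {cover}
2. shaft@(1, 0) [+x clear] — {cover, shaft}
3. gear@(0, 1) [-x clear] — {cover, gear, shaft}
4. bearing@(2, 1) — no placed neighbour ⇒ disconnected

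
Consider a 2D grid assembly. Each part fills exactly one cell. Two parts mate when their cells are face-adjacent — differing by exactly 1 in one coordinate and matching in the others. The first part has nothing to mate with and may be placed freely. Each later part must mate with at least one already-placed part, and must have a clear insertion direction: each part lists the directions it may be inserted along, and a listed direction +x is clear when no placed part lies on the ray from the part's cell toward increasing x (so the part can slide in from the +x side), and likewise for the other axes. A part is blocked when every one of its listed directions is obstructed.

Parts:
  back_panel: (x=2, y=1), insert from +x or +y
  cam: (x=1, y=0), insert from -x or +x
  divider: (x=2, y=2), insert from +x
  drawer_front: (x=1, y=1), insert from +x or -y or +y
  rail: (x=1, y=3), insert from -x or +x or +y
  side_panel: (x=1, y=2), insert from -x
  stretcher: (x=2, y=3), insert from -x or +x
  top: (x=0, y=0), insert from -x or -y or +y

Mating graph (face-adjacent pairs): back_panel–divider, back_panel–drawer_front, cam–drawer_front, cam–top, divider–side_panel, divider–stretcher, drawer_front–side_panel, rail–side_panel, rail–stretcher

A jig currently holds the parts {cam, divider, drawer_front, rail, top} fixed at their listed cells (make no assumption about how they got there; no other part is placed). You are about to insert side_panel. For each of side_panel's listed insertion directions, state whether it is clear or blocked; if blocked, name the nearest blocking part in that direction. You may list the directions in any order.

-x: ray from side_panel(1, 2) has no placed part ⇒ clear

-x: clear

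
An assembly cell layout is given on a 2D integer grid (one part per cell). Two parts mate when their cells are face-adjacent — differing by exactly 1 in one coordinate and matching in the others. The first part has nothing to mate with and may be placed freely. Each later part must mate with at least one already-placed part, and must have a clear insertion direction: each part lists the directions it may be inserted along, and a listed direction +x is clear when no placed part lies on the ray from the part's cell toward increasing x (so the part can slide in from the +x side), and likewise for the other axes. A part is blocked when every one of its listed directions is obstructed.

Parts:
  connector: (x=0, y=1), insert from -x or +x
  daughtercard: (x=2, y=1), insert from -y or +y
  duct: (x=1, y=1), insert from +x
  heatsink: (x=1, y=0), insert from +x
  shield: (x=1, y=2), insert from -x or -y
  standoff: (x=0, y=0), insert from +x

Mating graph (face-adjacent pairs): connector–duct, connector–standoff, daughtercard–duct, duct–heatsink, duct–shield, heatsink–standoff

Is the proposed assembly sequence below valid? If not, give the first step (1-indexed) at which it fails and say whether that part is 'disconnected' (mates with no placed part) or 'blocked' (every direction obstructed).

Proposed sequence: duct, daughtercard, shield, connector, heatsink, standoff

1. duct@(1, 1) [+x clear] — {duct}
2. daughtercard@(2, 1) [-y clear] — {daughtercard, duct}
3. shield@(1, 2) [-x clear] — {daughtercard, duct, shield}
4. connector@(0, 1) [-x clear] — {connector, daughtercard, duct, shield}
5. heatsink@(1, 0) [+x clear] — {connector, daughtercard, duct, heatsink, shield}
6. standoff@(0, 0) — +x all obstructed ⇒ blocked

Invalid at step 6 (blocked)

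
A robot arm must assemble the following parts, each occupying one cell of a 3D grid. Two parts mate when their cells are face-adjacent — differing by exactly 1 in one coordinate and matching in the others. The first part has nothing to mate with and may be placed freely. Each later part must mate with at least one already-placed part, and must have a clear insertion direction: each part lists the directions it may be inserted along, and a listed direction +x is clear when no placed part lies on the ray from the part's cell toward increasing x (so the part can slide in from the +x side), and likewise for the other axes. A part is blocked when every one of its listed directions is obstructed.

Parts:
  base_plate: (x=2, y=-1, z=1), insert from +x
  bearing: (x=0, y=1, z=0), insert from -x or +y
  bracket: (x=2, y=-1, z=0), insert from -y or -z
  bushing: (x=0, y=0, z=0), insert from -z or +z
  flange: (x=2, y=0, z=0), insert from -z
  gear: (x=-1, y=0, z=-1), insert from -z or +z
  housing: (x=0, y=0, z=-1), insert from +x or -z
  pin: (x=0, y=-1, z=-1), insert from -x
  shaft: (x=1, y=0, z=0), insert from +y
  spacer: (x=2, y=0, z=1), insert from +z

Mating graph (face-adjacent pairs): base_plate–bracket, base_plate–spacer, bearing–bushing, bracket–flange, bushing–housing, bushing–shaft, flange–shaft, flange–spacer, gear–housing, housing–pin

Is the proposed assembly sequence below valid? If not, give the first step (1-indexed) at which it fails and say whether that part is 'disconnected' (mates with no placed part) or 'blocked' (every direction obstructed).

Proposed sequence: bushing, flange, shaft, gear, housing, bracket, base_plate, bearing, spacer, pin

Invalid at step 2 (disconnected)

1. bushing@(0, 0, 0) [-z clear] — {bushing}
2. flange@(2, 0, 0) — no placed neighbour ⇒ disconnected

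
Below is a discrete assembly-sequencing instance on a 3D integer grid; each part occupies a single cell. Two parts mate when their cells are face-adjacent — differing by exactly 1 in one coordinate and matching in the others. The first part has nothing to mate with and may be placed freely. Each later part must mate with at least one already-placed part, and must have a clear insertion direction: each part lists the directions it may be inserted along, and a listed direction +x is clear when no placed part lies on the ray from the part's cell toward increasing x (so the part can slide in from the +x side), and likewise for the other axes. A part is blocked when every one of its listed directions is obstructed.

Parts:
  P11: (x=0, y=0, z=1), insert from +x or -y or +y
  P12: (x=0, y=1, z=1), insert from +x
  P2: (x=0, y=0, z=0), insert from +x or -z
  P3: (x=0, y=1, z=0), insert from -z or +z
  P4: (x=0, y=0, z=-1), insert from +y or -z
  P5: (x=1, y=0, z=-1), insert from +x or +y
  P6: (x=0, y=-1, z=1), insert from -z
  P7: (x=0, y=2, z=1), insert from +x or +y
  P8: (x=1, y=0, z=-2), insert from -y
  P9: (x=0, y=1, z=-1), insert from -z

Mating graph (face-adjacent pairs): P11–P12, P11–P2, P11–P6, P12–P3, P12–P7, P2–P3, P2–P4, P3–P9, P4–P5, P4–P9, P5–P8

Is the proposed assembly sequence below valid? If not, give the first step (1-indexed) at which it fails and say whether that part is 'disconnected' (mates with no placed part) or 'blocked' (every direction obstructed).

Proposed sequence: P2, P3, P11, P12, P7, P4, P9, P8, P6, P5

1. P2@(0, 0, 0) [+x clear] — {P2}
2. P3@(0, 1, 0) [-z clear] — {P2, P3}
3. P11@(0, 0, 1) [+x clear] — {P11, P2, P3}
4. P12@(0, 1, 1) [+x clear] — {P11, P12, P2, P3}
5. P7@(0, 2, 1) [+x clear] — {P11, P12, P2, P3, P7}
6. P4@(0, 0, -1) [+y clear] — {P11, P12, P2, P3, P4, P7}
7. P9@(0, 1, -1) [-z clear] — {P11, P12, P2, P3, P4, P7, P9}
8. P8@(1, 0, -2) — no placed neighbour ⇒ disconnected

Invalid at step 8 (disconnected)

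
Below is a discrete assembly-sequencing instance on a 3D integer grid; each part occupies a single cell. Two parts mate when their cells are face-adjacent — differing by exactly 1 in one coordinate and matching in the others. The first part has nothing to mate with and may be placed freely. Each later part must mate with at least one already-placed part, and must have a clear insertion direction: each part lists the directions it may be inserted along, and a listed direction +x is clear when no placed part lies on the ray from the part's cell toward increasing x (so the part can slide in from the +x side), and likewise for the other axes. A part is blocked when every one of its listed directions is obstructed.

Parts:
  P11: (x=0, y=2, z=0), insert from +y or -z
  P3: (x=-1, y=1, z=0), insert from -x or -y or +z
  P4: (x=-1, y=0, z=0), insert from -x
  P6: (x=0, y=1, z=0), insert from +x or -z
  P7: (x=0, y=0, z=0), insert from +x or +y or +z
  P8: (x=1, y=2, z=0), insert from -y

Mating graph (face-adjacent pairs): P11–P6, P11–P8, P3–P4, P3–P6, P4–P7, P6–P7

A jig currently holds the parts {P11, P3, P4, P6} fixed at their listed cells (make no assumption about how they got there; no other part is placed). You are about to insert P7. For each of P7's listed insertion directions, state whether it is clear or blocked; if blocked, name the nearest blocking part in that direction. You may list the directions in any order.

+x: ray from P7(0, 0, 0) has no placed part ⇒ clear
+y: nearest on ray is P6@(0, 1, 0) ⇒ blocked
+z: ray from P7(0, 0, 0) has no placed part ⇒ clear

+x: clear; +y: blocked by P6; +z: clear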